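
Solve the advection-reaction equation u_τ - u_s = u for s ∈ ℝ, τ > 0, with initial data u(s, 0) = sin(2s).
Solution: Substitute u = exp(τ)w.
Then u_τ = exp(τ)(w_τ + w), u_s = exp(τ)w_s; substituting and dividing by exp(τ), the lower-order terms cancel: w_τ - w_s = 0 (standard advection equation).
Data for w: w(s,0) = u(s,0) = sin(2s).
By characteristics (ds/dτ = -1), w(s,τ) = f(s + τ) with f = w(·, 0).
So w(s,τ) = sin(2s + 2τ), and u(s,τ) = exp(τ)w(s,τ).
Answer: u(s, τ) = exp(τ)sin(2s + 2τ)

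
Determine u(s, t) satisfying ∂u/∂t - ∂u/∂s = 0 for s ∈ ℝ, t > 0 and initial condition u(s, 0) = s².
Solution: By method of characteristics (waves move left with speed 1):
Along characteristics s + t = const, u is constant, so u(s,t) = f(s + t) with f = u(·, 0).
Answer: u(s, t) = s² + 2st + t²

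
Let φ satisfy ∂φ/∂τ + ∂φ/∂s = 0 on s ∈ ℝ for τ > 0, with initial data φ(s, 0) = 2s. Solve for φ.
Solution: By characteristics (ds/dτ = 1), φ(s,τ) = f(s - τ) with f = φ(·, 0).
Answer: φ(s, τ) = 2s - 2τ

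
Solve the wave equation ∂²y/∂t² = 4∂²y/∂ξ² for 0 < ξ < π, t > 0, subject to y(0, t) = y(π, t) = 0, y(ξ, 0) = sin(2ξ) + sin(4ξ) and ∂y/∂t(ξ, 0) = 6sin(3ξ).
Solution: Using separation of variables y = X(ξ)T(t):
Eigenfunctions: sin(nξ), n = 1, 2, 3, ...
General solution: y(ξ, t) = Σ [A_n cos(2n t) + B_n sin(2n t)] sin(nξ)
From y(ξ,0) = sin(2ξ) + sin(4ξ): A_2=1, A_4=1. From y_t(ξ,0) = 6sin(3ξ), using y_t(ξ,0) = Σ ω_n B_n sin(nξ) with ω_n = 2n: B_3 = 6/6 = 1.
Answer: y(ξ, t) = sin(6t)sin(3ξ) + sin(2ξ)cos(4t) + sin(4ξ)cos(8t)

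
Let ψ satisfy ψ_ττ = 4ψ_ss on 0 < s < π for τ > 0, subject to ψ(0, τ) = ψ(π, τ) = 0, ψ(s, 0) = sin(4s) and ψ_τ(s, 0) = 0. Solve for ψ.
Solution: Separating variables: ψ = Σ [A_n cos(ω_n τ) + B_n sin(ω_n τ)] sin(ns), ω_n = 2n. From ICs: A_4=1.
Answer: ψ(s, τ) = sin(4s)cos(8τ)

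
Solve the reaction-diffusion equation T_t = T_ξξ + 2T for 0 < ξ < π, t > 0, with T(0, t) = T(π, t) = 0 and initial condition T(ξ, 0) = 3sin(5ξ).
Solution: Substitute T = exp(2t)u.
Then T_t = exp(2t)(u_t + 2u), T_ξξ = exp(2t)u_ξξ; substituting and dividing by exp(2t), the lower-order terms cancel: u_t = u_ξξ (standard heat equation).
Data for u: u(ξ,0) = T(ξ,0) = 3sin(5ξ). The boundary conditions carry over: u(0,t) = u(π,t) = 0.
Separating variables: u = Σ c_n exp(-n²t) sin(nξ). From u(ξ,0) = 3sin(5ξ): c_5=3.
So u(ξ,t) = 3exp(-25t)sin(5ξ), and T(ξ,t) = exp(2t)u(ξ,t).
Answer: T(ξ, t) = 3exp(-23t)sin(5ξ)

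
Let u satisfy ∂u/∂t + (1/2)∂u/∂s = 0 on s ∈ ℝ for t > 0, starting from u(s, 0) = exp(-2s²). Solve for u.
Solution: By characteristics (ds/dt = 1/2), u(s,t) = f(s - (1/2)t) with f = u(·, 0).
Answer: u(s, t) = exp(-2(s - t/2)²)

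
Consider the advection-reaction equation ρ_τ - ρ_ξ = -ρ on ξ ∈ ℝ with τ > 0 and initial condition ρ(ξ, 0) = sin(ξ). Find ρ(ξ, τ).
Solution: Substitute ρ = exp(-τ)u, i.e. u = exp(τ)ρ.
By the product rule, ρ_τ = exp(-τ)(u_τ - u), ρ_ξ = exp(-τ)u_ξ.
Substituting into the PDE and dividing by exp(-τ): u_τ - u - u_ξ = -u.
The lower-order terms cancel, leaving the standard advection equation u_τ - u_ξ = 0.
Initial data for u: u(ξ,0) = ρ(ξ,0) = sin(ξ).
Solve for u:
  By method of characteristics (waves move left with speed 1):
  Along characteristics ξ + τ = const, u is constant, so u(ξ,τ) = f(ξ + τ) with f = u(·, 0).
Hence u(ξ,τ) = sin(ξ + τ).
Transform back: ρ(ξ,τ) = exp(-τ)u(ξ,τ).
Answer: ρ(ξ, τ) = exp(-τ)sin(ξ + τ)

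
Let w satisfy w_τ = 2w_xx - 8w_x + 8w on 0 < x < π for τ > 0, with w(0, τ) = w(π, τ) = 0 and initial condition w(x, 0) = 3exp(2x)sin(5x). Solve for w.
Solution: Substitute w = exp(2x)u, i.e. u = exp(-2x)w.
By the product rule, w_x = exp(2x)(u_x + 2u), w_xx = exp(2x)(u_xx + 4u_x + 4u), w_τ = exp(2x)u_τ.
Substituting into the PDE and dividing by exp(2x): u_τ = 2(u_xx + 4u_x + 4u) - 8(u_x + 2u) + 8u.
The lower-order terms cancel, leaving the standard heat equation u_τ = 2u_xx.
Initial data for u: u(x,0) = exp(-2x)w(x,0) = 3sin(5x). The boundary conditions carry over: u(0,τ) = u(π,τ) = 0.
Solve for u:
  Using separation of variables u = X(x)T(τ):
  Eigenfunctions: sin(nx), n = 1, 2, 3, ...
  General solution: u(x, τ) = Σ c_n sin(nx) exp(-2n² τ)
  Matching u(x,0) = 3sin(5x) term by term: c_5=3.
Hence u(x,τ) = 3exp(-50τ)sin(5x).
Transform back: w(x,τ) = exp(2x)u(x,τ).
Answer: w(x, τ) = 3exp(2x)exp(-50τ)sin(5x)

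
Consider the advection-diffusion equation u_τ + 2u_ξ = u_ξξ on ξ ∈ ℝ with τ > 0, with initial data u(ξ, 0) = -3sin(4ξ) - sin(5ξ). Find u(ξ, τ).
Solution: Change to a moving frame: let η = ξ - 2τ, σ = τ and write u(ξ,τ) = w(η,σ).
By the chain rule u_τ = w_σ - 2w_η, u_ξ = w_η, u_ξξ = w_ηη.
Then u_τ + 2u_ξ = w_σ: the advection term cancels and the PDE becomes the heat equation w_σ = w_ηη on η ∈ ℝ.
Initial data: w(η,0) = u(η,0) = -3sin(4η) - sin(5η).
On η ∈ ℝ each mode satisfies (sin(nη))″ = -n² sin(nη), so exp(-n²σ) sin(nη) solves the heat equation; by superposition w(η,σ) = Σ c_n exp(-n²σ) sin(nη).
Reading off the coefficients: c_4=-3, c_5=-1, so w(η,σ) = -3exp(-16σ)sin(4η) - exp(-25σ)sin(5η).
Substituting back η = ξ - 2τ, σ = τ: u(ξ,τ) = w(ξ - 2τ, τ).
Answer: u(ξ, τ) = -3exp(-16τ)sin(4ξ - 8τ) - exp(-25τ)sin(5ξ - 10τ)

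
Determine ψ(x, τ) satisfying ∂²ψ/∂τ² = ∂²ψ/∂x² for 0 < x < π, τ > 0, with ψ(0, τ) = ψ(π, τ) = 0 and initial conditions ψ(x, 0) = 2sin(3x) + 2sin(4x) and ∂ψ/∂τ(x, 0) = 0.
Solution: Using separation of variables ψ = X(x)T(τ):
Eigenfunctions: sin(nx), n = 1, 2, 3, ...
General solution: ψ(x, τ) = Σ [A_n cos(n τ) + B_n sin(n τ)] sin(nx)
From ψ(x,0) = 2sin(3x) + 2sin(4x): A_3=2, A_4=2. From ψ_τ(x,0) = 0: all B_n = 0.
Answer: ψ(x, τ) = 2sin(3x)cos(3τ) + 2sin(4x)cos(4τ)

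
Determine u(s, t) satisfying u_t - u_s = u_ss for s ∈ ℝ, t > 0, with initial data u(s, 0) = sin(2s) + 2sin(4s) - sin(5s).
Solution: Moving frame: η = s + t, σ = t, u = w(η,σ), so u_t = w_σ + w_η and u_ss = w_ηη.
Hence u_t - u_s = w_σ and the PDE becomes the heat equation w_σ = w_ηη on η ∈ ℝ.
Initial data: w(η,0) = u(η,0) = sin(2η) + 2sin(4η) - sin(5η). Each mode sin(nη) decays as exp(-n²σ) on ℝ, so w(η,σ) = Σ c_n exp(-n²σ) sin(nη) with c_2=1, c_4=2, c_5=-1: w(η,σ) = exp(-4σ)sin(2η) + 2exp(-16σ)sin(4η) - exp(-25σ)sin(5η).
Substituting back: u(s,t) = w(s + t, t).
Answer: u(s, t) = exp(-4t)sin(2s + 2t) + 2exp(-16t)sin(4s + 4t) - exp(-25t)sin(5s + 5t)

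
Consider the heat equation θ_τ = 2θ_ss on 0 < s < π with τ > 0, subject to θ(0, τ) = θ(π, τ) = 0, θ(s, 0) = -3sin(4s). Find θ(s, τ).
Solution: Using separation of variables θ = X(s)G(τ):
Eigenfunctions: sin(ns), n = 1, 2, 3, ...
General solution: θ(s, τ) = Σ c_n sin(ns) exp(-2n² τ)
Matching θ(s,0) = -3sin(4s) term by term: c_4=-3.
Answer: θ(s, τ) = -3exp(-32τ)sin(4s)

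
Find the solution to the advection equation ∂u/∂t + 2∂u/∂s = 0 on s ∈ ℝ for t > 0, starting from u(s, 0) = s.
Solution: By characteristics (ds/dt = 2), u(s,t) = f(s - 2t) with f = u(·, 0).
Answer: u(s, t) = s - 2t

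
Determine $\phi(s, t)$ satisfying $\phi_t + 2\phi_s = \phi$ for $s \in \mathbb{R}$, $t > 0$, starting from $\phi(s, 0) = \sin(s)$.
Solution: Substitute $\phi = e^{t}u$.
Then $\phi_t = e^{t}(u_t + u)$, $\phi_s = e^{t}u_s$; substituting and dividing by $e^{t}$, the lower-order terms cancel: $u_t + 2u_s = 0$ (standard advection equation).
Data for $u$: $u(s,0) = \phi(s,0) = \sin(s)$.
By characteristics ($ds/dt = 2$), $u(s,t) = f(s - 2t)$ with $f = u( \cdot , 0)$.
So $u(s,t) = \sin(s - 2 t)$, and $\phi(s,t) = e^{t}u(s,t)$.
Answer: $\phi(s, t) = e^{t} \sin(s - 2 t)$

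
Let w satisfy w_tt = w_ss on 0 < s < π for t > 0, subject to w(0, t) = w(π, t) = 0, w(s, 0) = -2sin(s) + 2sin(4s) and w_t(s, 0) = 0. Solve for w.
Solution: Separating variables: w = Σ [A_n cos(ω_n t) + B_n sin(ω_n t)] sin(ns), ω_n = n. From ICs: A_1=-2, A_4=2.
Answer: w(s, t) = -2sin(s)cos(t) + 2sin(4s)cos(4t)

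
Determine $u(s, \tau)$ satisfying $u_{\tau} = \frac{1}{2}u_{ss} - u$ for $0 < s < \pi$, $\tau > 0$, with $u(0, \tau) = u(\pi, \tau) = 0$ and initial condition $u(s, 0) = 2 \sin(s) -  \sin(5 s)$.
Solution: Substitute $u = e^{-\tau}w$.
Then $u_{\tau} = e^{-\tau}(w_{\tau} - w)$, $u_{ss} = e^{-\tau}w_{ss}$; substituting and dividing by $e^{-\tau}$, the lower-order terms cancel: $w_{\tau} = \frac{1}{2}w_{ss}$ (standard heat equation).
Data for $w$: $w(s,0) = u(s,0) = 2 \sin(s) - \sin(5 s)$. The boundary conditions carry over: $w(0,\tau) = w(\pi,\tau) = 0$.
Separating variables: $w = \sum c_n e^{-n^2\tau/2} \sin(ns)$. From $w(s,0) = 2 \sin(s) - \sin(5 s)$: $c_1=2, c_5=-1$.
So $w(s,\tau) = 2 e^{-\tau/2} \sin(s) - e^{-25 \tau/2} \sin(5 s)$, and $u(s,\tau) = e^{-\tau}w(s,\tau)$.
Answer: $u(s, \tau) = 2 e^{-3 \tau/2} \sin(s) -  e^{-27 \tau/2} \sin(5 s)$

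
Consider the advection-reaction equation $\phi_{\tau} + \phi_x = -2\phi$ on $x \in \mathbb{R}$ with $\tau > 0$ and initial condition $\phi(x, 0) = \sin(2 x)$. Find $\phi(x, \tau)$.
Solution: Substitute $\phi = e^{-2\tau}u$.
Then $\phi_{\tau} = e^{-2\tau}(u_{\tau} - 2u)$, $\phi_x = e^{-2\tau}u_x$; substituting and dividing by $e^{-2\tau}$, the lower-order terms cancel: $u_{\tau} + u_x = 0$ (standard advection equation).
Data for $u$: $u(x,0) = \phi(x,0) = \sin(2 x)$.
By characteristics ($dx/d\tau = 1$), $u(x,\tau) = f(x - \tau)$ with $f = u( \cdot , 0)$.
So $u(x,\tau) = \sin(2 x - 2 \tau)$, and $\phi(x,\tau) = e^{-2\tau}u(x,\tau)$.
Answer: $\phi(x, \tau) = - e^{-2 \tau} \sin(2 \tau - 2 x)$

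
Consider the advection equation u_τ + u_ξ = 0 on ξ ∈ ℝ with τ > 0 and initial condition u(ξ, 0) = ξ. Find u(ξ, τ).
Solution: By characteristics (dξ/dτ = 1), u(ξ,τ) = f(ξ - τ) with f = u(·, 0).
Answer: u(ξ, τ) = ξ - τ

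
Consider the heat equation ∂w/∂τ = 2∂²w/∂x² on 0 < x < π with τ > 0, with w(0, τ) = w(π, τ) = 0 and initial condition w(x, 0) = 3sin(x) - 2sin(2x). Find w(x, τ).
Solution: Using separation of variables w = X(x)T(τ):
Eigenfunctions: sin(nx), n = 1, 2, 3, ...
General solution: w(x, τ) = Σ c_n sin(nx) exp(-2n² τ)
Matching w(x,0) = 3sin(x) - 2sin(2x) term by term: c_1=3, c_2=-2.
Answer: w(x, τ) = 3exp(-2τ)sin(x) - 2exp(-8τ)sin(2x)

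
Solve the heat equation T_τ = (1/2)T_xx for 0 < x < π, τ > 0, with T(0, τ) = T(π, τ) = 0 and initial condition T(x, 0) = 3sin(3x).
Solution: Using separation of variables T = X(x)G(τ):
Eigenfunctions: sin(nx), n = 1, 2, 3, ...
General solution: T(x, τ) = Σ c_n sin(nx) exp(-n² τ/2)
Matching T(x,0) = 3sin(3x) term by term: c_3=3.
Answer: T(x, τ) = 3exp(-9τ/2)sin(3x)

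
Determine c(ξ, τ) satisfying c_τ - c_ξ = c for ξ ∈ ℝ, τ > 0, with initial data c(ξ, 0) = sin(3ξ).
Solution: Substitute c = exp(τ)u.
Then c_τ = exp(τ)(u_τ + u), c_ξ = exp(τ)u_ξ; substituting and dividing by exp(τ), the lower-order terms cancel: u_τ - u_ξ = 0 (standard advection equation).
Data for u: u(ξ,0) = c(ξ,0) = sin(3ξ).
By characteristics (dξ/dτ = -1), u(ξ,τ) = f(ξ + τ) with f = u(·, 0).
So u(ξ,τ) = sin(3ξ + 3τ), and c(ξ,τ) = exp(τ)u(ξ,τ).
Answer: c(ξ, τ) = exp(τ)sin(3ξ + 3τ)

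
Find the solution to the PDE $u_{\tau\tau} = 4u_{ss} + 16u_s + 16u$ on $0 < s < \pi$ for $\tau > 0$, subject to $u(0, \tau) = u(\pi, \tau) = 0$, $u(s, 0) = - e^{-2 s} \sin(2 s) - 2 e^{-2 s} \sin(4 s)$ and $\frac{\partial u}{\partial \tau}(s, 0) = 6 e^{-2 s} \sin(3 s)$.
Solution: Substitute $u = e^{-2s}w$, i.e. $w = e^{2s}u$.
By the product rule, $u_s = e^{-2s}(w_s - 2w)$, $u_{ss} = e^{-2s}(w_{ss} - 4w_s + 4w)$, $u_{\tau\tau} = e^{-2s}w_{\tau\tau}$.
Substituting into the PDE and dividing by $e^{-2s}$: $w_{\tau\tau} = 4(w_{ss} - 4w_s + 4w) + 16(w_s - 2w) + 16w$.
The lower-order terms cancel, leaving the standard wave equation $w_{\tau\tau} = 4w_{ss}$.
Initial data for $w$: $w(s,0) = e^{2s}u(s,0) = - \sin(2 s) - 2 \sin(4 s)$; $w_{\tau}(s,0) = e^{2s}u_{\tau}(s,0) = 6 \sin(3 s)$. The boundary conditions carry over: $w(0,\tau) = w(\pi,\tau) = 0$.
Solve for $w$:
  Using separation of variables $w = X(s)T(\tau)$:
  Eigenfunctions: $\sin(ns)$, $n = 1, 2, 3, \ldots$
  General solution: $w(s, \tau) = \sum [A_n \cos(2n \tau) + B_n \sin(2n \tau)] \sin(ns)$
  From $w(s,0) = - \sin(2 s) - 2 \sin(4 s)$: $A_2=-1, A_4=-2$. From $w_{\tau}(s,0) = 6 \sin(3 s)$, using $w_{\tau}(s,0) = \sum \omega_n B_n \sin(ns)$ with $\omega_n = 2n$: $B_3 = 6/6 = 1$.
Hence $w(s,\tau) = - \sin(2 s) \cos(4 \tau) + \sin(3 s) \sin(6 \tau) - 2 \sin(4 s) \cos(8 \tau)$.
Transform back: $u(s,\tau) = e^{-2s}w(s,\tau)$.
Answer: $u(s, \tau) = e^{-2 s} \sin(6 \tau) \sin(3 s) -  e^{-2 s} \sin(2 s) \cos(4 \tau) - 2 e^{-2 s} \sin(4 s) \cos(8 \tau)$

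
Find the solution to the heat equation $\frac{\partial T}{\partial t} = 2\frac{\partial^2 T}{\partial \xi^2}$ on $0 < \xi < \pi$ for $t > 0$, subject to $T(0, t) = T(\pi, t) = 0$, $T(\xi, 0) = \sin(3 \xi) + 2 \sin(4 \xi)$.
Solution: Separating variables: $T = \sum c_n e^{-2n^2t} \sin(n\xi)$. From $T(\xi,0) = \sin(3 \xi) + 2 \sin(4 \xi)$: $c_3=1, c_4=2$.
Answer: $T(\xi, t) = e^{-18 t} \sin(3 \xi) + 2 e^{-32 t} \sin(4 \xi)$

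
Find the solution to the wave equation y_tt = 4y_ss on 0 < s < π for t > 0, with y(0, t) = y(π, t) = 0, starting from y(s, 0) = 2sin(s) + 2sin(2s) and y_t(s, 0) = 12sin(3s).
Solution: Separating variables: y = Σ [A_n cos(ω_n t) + B_n sin(ω_n t)] sin(ns), ω_n = 2n. From ICs (B_n = velocity coefficient / ω_n): A_1=2, A_2=2, B_3=2.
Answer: y(s, t) = 2sin(s)cos(2t) + 2sin(2s)cos(4t) + 2sin(3s)sin(6t)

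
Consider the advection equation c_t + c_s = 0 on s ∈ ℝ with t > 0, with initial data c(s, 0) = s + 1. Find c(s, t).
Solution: By method of characteristics (waves move right with speed 1):
Along characteristics s - t = const, c is constant, so c(s,t) = f(s - t) with f = c(·, 0).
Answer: c(s, t) = s - t + 1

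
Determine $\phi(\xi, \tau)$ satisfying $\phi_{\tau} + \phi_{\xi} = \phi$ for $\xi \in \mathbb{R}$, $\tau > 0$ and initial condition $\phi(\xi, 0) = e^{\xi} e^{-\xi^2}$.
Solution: Substitute $\phi = e^{\xi}u$.
Then $\phi_{\xi} = e^{\xi}(u_{\xi} + u)$, $\phi_{\tau} = e^{\xi}u_{\tau}$; substituting and dividing by $e^{\xi}$, the lower-order terms cancel: $u_{\tau} + u_{\xi} = 0$ (standard advection equation).
Data for $u$: $u(\xi,0) = e^{-\xi}\phi(\xi,0) = e^{-\xi^2}$.
By characteristics ($d\xi/d\tau = 1$), $u(\xi,\tau) = f(\xi - \tau)$ with $f = u( \cdot , 0)$.
So $u(\xi,\tau) = e^{-(\xi - \tau)^2}$, and $\phi(\xi,\tau) = e^{\xi}u(\xi,\tau)$.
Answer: $\phi(\xi, \tau) = e^{\xi} e^{-(-\tau + \xi)^2}$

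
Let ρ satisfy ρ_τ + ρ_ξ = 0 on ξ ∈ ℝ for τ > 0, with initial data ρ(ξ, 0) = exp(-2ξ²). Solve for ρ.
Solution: By method of characteristics (waves move right with speed 1):
Along characteristics ξ - τ = const, ρ is constant, so ρ(ξ,τ) = f(ξ - τ) with f = ρ(·, 0).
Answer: ρ(ξ, τ) = exp(-2(ξ - τ)²)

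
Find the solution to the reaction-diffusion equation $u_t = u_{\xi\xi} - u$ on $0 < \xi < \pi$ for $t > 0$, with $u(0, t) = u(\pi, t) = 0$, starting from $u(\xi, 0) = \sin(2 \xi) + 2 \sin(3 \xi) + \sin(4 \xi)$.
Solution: Substitute $u = e^{-t}w$.
Then $u_t = e^{-t}(w_t - w)$, $u_{\xi\xi} = e^{-t}w_{\xi\xi}$; substituting and dividing by $e^{-t}$, the lower-order terms cancel: $w_t = w_{\xi\xi}$ (standard heat equation).
Data for $w$: $w(\xi,0) = u(\xi,0) = \sin(2 \xi) + 2 \sin(3 \xi) + \sin(4 \xi)$. The boundary conditions carry over: $w(0,t) = w(\pi,t) = 0$.
Separating variables: $w = \sum c_n e^{-n^2t} \sin(n\xi)$. From $w(\xi,0) = \sin(2 \xi) + 2 \sin(3 \xi) + \sin(4 \xi)$: $c_2=1, c_3=2, c_4=1$.
So $w(\xi,t) = e^{-4 t} \sin(2 \xi) + 2 e^{-9 t} \sin(3 \xi) + e^{-16 t} \sin(4 \xi)$, and $u(\xi,t) = e^{-t}w(\xi,t)$.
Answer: $u(\xi, t) = e^{-5 t} \sin(2 \xi) + 2 e^{-10 t} \sin(3 \xi) + e^{-17 t} \sin(4 \xi)$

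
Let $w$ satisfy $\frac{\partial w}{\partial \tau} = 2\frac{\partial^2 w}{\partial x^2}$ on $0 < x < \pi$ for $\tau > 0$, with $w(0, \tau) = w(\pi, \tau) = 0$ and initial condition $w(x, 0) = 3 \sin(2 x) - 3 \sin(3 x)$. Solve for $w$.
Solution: Separating variables: $w = \sum c_n e^{-2n^2\tau} \sin(nx)$. From $w(x,0) = 3 \sin(2 x) - 3 \sin(3 x)$: $c_2=3, c_3=-3$.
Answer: $w(x, \tau) = 3 e^{-8 \tau} \sin(2 x) - 3 e^{-18 \tau} \sin(3 x)$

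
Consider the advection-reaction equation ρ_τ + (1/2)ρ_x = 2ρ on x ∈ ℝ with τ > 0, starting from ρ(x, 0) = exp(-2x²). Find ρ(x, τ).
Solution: Substitute ρ = exp(2τ)u, i.e. u = exp(-2τ)ρ.
By the product rule, ρ_τ = exp(2τ)(u_τ + 2u), ρ_x = exp(2τ)u_x.
Substituting into the PDE and dividing by exp(2τ): u_τ + 2u + (1/2)u_x = 2u.
The lower-order terms cancel, leaving the standard advection equation u_τ + (1/2)u_x = 0.
Initial data for u: u(x,0) = ρ(x,0) = exp(-2x²).
Solve for u:
  By method of characteristics (waves move right with speed 1/2):
  Along characteristics x - (1/2)τ = const, u is constant, so u(x,τ) = f(x - (1/2)τ) with f = u(·, 0).
Hence u(x,τ) = exp(-2(x - τ/2)²).
Transform back: ρ(x,τ) = exp(2τ)u(x,τ).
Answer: ρ(x, τ) = exp(2τ)exp(-2(x - τ/2)²)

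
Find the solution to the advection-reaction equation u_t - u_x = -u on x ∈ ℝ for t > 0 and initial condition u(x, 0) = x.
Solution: Substitute u = exp(-t)w, i.e. w = exp(t)u.
By the product rule, u_t = exp(-t)(w_t - w), u_x = exp(-t)w_x.
Substituting into the PDE and dividing by exp(-t): w_t - w - w_x = -w.
The lower-order terms cancel, leaving the standard advection equation w_t - w_x = 0.
Initial data for w: w(x,0) = u(x,0) = x.
Solve for w:
  By method of characteristics (waves move left with speed 1):
  Along characteristics x + t = const, w is constant, so w(x,t) = f(x + t) with f = w(·, 0).
Hence w(x,t) = t + x.
Transform back: u(x,t) = exp(-t)w(x,t).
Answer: u(x, t) = texp(-t) + xexp(-t)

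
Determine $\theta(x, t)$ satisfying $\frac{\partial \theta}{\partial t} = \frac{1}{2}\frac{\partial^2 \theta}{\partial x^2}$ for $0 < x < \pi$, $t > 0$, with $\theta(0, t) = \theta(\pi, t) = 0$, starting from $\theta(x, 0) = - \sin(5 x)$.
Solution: Using separation of variables $\theta = X(x)G(t)$:
Eigenfunctions: $\sin(nx)$, $n = 1, 2, 3, \ldots$
General solution: $\theta(x, t) = \sum c_n \sin(nx) e^{-n^2 t/2}$
Matching $\theta(x,0) = - \sin(5 x)$ term by term: $c_5=-1$.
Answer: $\theta(x, t) = - e^{-25 t/2} \sin(5 x)$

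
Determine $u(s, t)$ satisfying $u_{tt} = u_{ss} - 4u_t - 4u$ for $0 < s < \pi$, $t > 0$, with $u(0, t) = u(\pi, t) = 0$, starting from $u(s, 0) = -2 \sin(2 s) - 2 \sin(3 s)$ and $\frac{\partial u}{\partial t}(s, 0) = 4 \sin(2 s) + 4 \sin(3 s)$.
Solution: Substitute $u = e^{-2t}w$.
Then $u_t = e^{-2t}(w_t - 2w)$, $u_{tt} = e^{-2t}(w_{tt} - 4w_t + 4w)$, $u_{ss} = e^{-2t}w_{ss}$; substituting and dividing by $e^{-2t}$, the lower-order terms cancel: $w_{tt} = w_{ss}$ (standard wave equation).
Data for $w$: $w(s,0) = u(s,0) = -2 \sin(2 s) - 2 \sin(3 s)$; $w_t(s,0) = u_t(s,0) + 2u(s,0) = 0$. The boundary conditions carry over: $w(0,t) = w(\pi,t) = 0$.
Separating variables: $w = \sum [A_n \cos(\omega_n t) + B_n \sin(\omega_n t)] \sin(ns)$, $\omega_n = n$. From ICs: $A_2=-2, A_3=-2$.
So $w(s,t) = -2 \sin(2 s) \cos(2 t) - 2 \sin(3 s) \cos(3 t)$, and $u(s,t) = e^{-2t}w(s,t)$.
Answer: $u(s, t) = -2 e^{-2 t} \sin(2 s) \cos(2 t) - 2 e^{-2 t} \sin(3 s) \cos(3 t)$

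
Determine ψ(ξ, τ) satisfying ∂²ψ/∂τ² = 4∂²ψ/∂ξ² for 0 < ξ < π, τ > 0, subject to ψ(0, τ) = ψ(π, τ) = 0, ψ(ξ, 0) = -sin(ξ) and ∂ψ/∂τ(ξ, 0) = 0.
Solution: Separating variables: ψ = Σ [A_n cos(ω_n τ) + B_n sin(ω_n τ)] sin(nξ), ω_n = 2n. From ICs: A_1=-1.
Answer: ψ(ξ, τ) = -sin(ξ)cos(2τ)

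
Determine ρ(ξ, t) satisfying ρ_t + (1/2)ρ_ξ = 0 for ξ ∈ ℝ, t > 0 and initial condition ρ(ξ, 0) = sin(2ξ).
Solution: By method of characteristics (waves move right with speed 1/2):
Along characteristics ξ - (1/2)t = const, ρ is constant, so ρ(ξ,t) = f(ξ - (1/2)t) with f = ρ(·, 0).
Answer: ρ(ξ, t) = -sin(t - 2ξ)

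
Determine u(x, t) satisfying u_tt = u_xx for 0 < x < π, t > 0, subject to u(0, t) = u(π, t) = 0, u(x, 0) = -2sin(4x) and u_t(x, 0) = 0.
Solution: Using separation of variables u = X(x)T(t):
Eigenfunctions: sin(nx), n = 1, 2, 3, ...
General solution: u(x, t) = Σ [A_n cos(n t) + B_n sin(n t)] sin(nx)
From u(x,0) = -2sin(4x): A_4=-2. From u_t(x,0) = 0: all B_n = 0.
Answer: u(x, t) = -2sin(4x)cos(4t)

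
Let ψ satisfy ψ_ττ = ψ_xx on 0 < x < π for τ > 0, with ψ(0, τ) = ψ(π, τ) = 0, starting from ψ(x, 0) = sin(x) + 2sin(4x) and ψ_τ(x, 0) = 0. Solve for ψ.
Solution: Using separation of variables ψ = X(x)T(τ):
Eigenfunctions: sin(nx), n = 1, 2, 3, ...
General solution: ψ(x, τ) = Σ [A_n cos(n τ) + B_n sin(n τ)] sin(nx)
From ψ(x,0) = sin(x) + 2sin(4x): A_1=1, A_4=2. From ψ_τ(x,0) = 0: all B_n = 0.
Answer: ψ(x, τ) = sin(x)cos(τ) + 2sin(4x)cos(4τ)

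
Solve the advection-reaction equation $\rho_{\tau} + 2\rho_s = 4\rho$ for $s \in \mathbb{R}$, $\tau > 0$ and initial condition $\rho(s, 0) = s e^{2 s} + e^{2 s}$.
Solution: Substitute $\rho = e^{2s}u$, i.e. $u = e^{-2s}\rho$.
By the product rule, $\rho_s = e^{2s}(u_s + 2u)$, $\rho_{\tau} = e^{2s}u_{\tau}$.
Substituting into the PDE and dividing by $e^{2s}$: $u_{\tau} + 2(u_s + 2u) = 4u$.
The lower-order terms cancel, leaving the standard advection equation $u_{\tau} + 2u_s = 0$.
Initial data for $u$: $u(s,0) = e^{-2s}\rho(s,0) = s + 1$.
Solve for $u$:
  By method of characteristics (waves move right with speed 2):
  Along characteristics $s - 2\tau =$ const, $u$ is constant, so $u(s,\tau) = f(s - 2\tau)$ with $f = u( \cdot , 0)$.
Hence $u(s,\tau) = s - 2 \tau + 1$.
Transform back: $\rho(s,\tau) = e^{2s}u(s,\tau)$.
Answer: $\rho(s, \tau) = -2 \tau e^{2 s} + s e^{2 s} + e^{2 s}$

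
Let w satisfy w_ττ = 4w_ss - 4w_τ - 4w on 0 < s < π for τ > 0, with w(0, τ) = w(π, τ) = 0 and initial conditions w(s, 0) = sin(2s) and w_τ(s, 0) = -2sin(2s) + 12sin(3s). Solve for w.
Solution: Substitute w = exp(-2τ)u, i.e. u = exp(2τ)w.
By the product rule, w_τ = exp(-2τ)(u_τ - 2u), w_ττ = exp(-2τ)(u_ττ - 4u_τ + 4u), w_ss = exp(-2τ)u_ss.
Substituting into the PDE and dividing by exp(-2τ): u_ττ - 4u_τ + 4u = 4u_ss - 4(u_τ - 2u) - 4u.
The lower-order terms cancel, leaving the standard wave equation u_ττ = 4u_ss.
Initial data for u: u(s,0) = w(s,0) = sin(2s); u_τ(s,0) = w_τ(s,0) + 2w(s,0) = 12sin(3s). The boundary conditions carry over: u(0,τ) = u(π,τ) = 0.
Solve for u:
  Using separation of variables u = X(s)T(τ):
  Eigenfunctions: sin(ns), n = 1, 2, 3, ...
  General solution: u(s, τ) = Σ [A_n cos(2n τ) + B_n sin(2n τ)] sin(ns)
  From u(s,0) = sin(2s): A_2=1. From u_τ(s,0) = 12sin(3s), using u_τ(s,0) = Σ ω_n B_n sin(ns) with ω_n = 2n: B_3 = 12/6 = 2.
Hence u(s,τ) = sin(2s)cos(4τ) + 2sin(3s)sin(6τ).
Transform back: w(s,τ) = exp(-2τ)u(s,τ).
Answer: w(s, τ) = exp(-2τ)sin(2s)cos(4τ) + 2exp(-2τ)sin(3s)sin(6τ)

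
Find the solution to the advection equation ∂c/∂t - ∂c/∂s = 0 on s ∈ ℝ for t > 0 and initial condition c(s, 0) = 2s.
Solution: By characteristics (ds/dt = -1), c(s,t) = f(s + t) with f = c(·, 0).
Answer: c(s, t) = 2s + 2t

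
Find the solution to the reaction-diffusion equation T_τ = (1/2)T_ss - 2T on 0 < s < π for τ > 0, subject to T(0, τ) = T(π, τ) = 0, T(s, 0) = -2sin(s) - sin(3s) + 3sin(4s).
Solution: Substitute T = exp(-2τ)u.
Then T_τ = exp(-2τ)(u_τ - 2u), T_ss = exp(-2τ)u_ss; substituting and dividing by exp(-2τ), the lower-order terms cancel: u_τ = (1/2)u_ss (standard heat equation).
Data for u: u(s,0) = T(s,0) = -2sin(s) - sin(3s) + 3sin(4s). The boundary conditions carry over: u(0,τ) = u(π,τ) = 0.
Separating variables: u = Σ c_n exp(-n²τ/2) sin(ns). From u(s,0) = -2sin(s) - sin(3s) + 3sin(4s): c_1=-2, c_3=-1, c_4=3.
So u(s,τ) = 3exp(-8τ)sin(4s) - 2exp(-τ/2)sin(s) - exp(-9τ/2)sin(3s), and T(s,τ) = exp(-2τ)u(s,τ).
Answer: T(s, τ) = 3exp(-10τ)sin(4s) - 2exp(-5τ/2)sin(s) - exp(-13τ/2)sin(3s)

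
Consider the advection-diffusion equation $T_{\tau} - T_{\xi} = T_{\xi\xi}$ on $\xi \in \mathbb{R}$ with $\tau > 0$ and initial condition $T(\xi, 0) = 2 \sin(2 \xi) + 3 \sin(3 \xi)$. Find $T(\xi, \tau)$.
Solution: Moving frame: $\eta = \xi + \tau$, $\sigma = \tau$, $T = u(\eta,\sigma)$, so $T_{\tau} = u_{\sigma} + u_{\eta}$ and $T_{\xi\xi} = u_{\eta\eta}$.
Hence $T_{\tau} - T_{\xi} = u_{\sigma}$ and the PDE becomes the heat equation $u_{\sigma} = u_{\eta\eta}$ on $\eta \in \mathbb{R}$.
Initial data: $u(\eta,0) = T(\eta,0) = 2 \sin(2 \eta) + 3 \sin(3 \eta)$. Each mode $\sin(n\eta)$ decays as $e^{-n^2\sigma}$ on $\mathbb{R}$, so $u(\eta,\sigma) = \sum c_n e^{-n^2\sigma} \sin(n\eta)$ with $c_2=2, c_3=3$: $u(\eta,\sigma) = 2 e^{-4 \sigma} \sin(2 \eta) + 3 e^{-9 \sigma} \sin(3 \eta)$.
Substituting back: $T(\xi,\tau) = u(\xi + \tau, \tau)$.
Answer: $T(\xi, \tau) = 2 e^{-4 \tau} \sin(2 \tau + 2 \xi) + 3 e^{-9 \tau} \sin(3 \tau + 3 \xi)$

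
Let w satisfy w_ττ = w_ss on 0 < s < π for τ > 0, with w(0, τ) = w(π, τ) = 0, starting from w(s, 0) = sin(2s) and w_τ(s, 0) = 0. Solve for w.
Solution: Using separation of variables w = X(s)T(τ):
Eigenfunctions: sin(ns), n = 1, 2, 3, ...
General solution: w(s, τ) = Σ [A_n cos(n τ) + B_n sin(n τ)] sin(ns)
From w(s,0) = sin(2s): A_2=1. From w_τ(s,0) = 0: all B_n = 0.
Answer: w(s, τ) = sin(2s)cos(2τ)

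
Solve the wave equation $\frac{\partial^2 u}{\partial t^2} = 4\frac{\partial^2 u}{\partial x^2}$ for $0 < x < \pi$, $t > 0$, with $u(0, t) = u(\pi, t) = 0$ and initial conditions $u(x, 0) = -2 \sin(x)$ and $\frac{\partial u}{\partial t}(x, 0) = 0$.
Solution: Separating variables: $u = \sum [A_n \cos(\omega_n t) + B_n \sin(\omega_n t)] \sin(nx)$, $\omega_n = 2n$. From ICs: $A_1=-2$.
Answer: $u(x, t) = -2 \sin(x) \cos(2 t)$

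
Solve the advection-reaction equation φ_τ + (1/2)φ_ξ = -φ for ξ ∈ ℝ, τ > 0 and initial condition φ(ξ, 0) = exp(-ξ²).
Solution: Substitute φ = exp(-τ)u.
Then φ_τ = exp(-τ)(u_τ - u), φ_ξ = exp(-τ)u_ξ; substituting and dividing by exp(-τ), the lower-order terms cancel: u_τ + (1/2)u_ξ = 0 (standard advection equation).
Data for u: u(ξ,0) = φ(ξ,0) = exp(-ξ²).
By characteristics (dξ/dτ = 1/2), u(ξ,τ) = f(ξ - (1/2)τ) with f = u(·, 0).
So u(ξ,τ) = exp(-(ξ - τ/2)²), and φ(ξ,τ) = exp(-τ)u(ξ,τ).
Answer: φ(ξ, τ) = exp(-τ)exp(-(ξ - τ/2)²)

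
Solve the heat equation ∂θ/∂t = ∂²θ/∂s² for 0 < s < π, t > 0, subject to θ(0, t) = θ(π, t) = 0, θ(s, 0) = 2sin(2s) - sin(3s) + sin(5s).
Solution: Using separation of variables θ = X(s)G(t):
Eigenfunctions: sin(ns), n = 1, 2, 3, ...
General solution: θ(s, t) = Σ c_n sin(ns) exp(-n² t)
Matching θ(s,0) = 2sin(2s) - sin(3s) + sin(5s) term by term: c_2=2, c_3=-1, c_5=1.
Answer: θ(s, t) = 2exp(-4t)sin(2s) - exp(-9t)sin(3s) + exp(-25t)sin(5s)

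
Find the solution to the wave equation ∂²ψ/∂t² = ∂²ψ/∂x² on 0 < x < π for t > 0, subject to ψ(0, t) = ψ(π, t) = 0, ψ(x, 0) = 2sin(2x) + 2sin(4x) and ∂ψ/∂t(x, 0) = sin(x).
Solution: Using separation of variables ψ = X(x)T(t):
Eigenfunctions: sin(nx), n = 1, 2, 3, ...
General solution: ψ(x, t) = Σ [A_n cos(n t) + B_n sin(n t)] sin(nx)
From ψ(x,0) = 2sin(2x) + 2sin(4x): A_2=2, A_4=2. From ψ_t(x,0) = sin(x), using ψ_t(x,0) = Σ ω_n B_n sin(nx) with ω_n = n: B_1 = 1/1 = 1.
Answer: ψ(x, t) = sin(t)sin(x) + 2sin(2x)cos(2t) + 2sin(4x)cos(4t)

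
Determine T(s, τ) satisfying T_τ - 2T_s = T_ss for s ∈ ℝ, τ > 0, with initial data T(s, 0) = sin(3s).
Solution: Change to a moving frame: let η = s + 2τ, σ = τ and write T(s,τ) = u(η,σ).
By the chain rule T_τ = u_σ + 2u_η, T_s = u_η, T_ss = u_ηη.
Then T_τ - 2T_s = u_σ: the advection term cancels and the PDE becomes the heat equation u_σ = u_ηη on η ∈ ℝ.
Initial data: u(η,0) = T(η,0) = sin(3η).
On η ∈ ℝ each mode satisfies (sin(nη))″ = -n² sin(nη), so exp(-n²σ) sin(nη) solves the heat equation; by superposition u(η,σ) = Σ c_n exp(-n²σ) sin(nη).
Reading off the coefficients: c_3=1, so u(η,σ) = exp(-9σ)sin(3η).
Substituting back η = s + 2τ, σ = τ: T(s,τ) = u(s + 2τ, τ).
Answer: T(s, τ) = exp(-9τ)sin(3s + 6τ)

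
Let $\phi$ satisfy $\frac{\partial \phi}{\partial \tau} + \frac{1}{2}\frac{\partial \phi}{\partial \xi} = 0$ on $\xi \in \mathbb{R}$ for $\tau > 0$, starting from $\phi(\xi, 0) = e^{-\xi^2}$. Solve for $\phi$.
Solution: By characteristics ($d\xi/d\tau = 1/2$), $\phi(\xi,\tau) = f(\xi - \frac{1}{2}\tau)$ with $f = \phi( \cdot , 0)$.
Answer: $\phi(\xi, \tau) = e^{-(-\tau/2 + \xi)^2}$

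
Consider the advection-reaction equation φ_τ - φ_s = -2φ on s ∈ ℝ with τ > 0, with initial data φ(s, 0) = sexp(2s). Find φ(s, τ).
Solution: Substitute φ = exp(2s)u.
Then φ_s = exp(2s)(u_s + 2u), φ_τ = exp(2s)u_τ; substituting and dividing by exp(2s), the lower-order terms cancel: u_τ - u_s = 0 (standard advection equation).
Data for u: u(s,0) = exp(-2s)φ(s,0) = s.
By characteristics (ds/dτ = -1), u(s,τ) = f(s + τ) with f = u(·, 0).
So u(s,τ) = s + τ, and φ(s,τ) = exp(2s)u(s,τ).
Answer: φ(s, τ) = sexp(2s) + τexp(2s)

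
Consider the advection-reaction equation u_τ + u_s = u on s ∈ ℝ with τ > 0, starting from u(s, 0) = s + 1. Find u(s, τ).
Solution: Substitute u = exp(τ)w.
Then u_τ = exp(τ)(w_τ + w), u_s = exp(τ)w_s; substituting and dividing by exp(τ), the lower-order terms cancel: w_τ + w_s = 0 (standard advection equation).
Data for w: w(s,0) = u(s,0) = s + 1.
By characteristics (ds/dτ = 1), w(s,τ) = f(s - τ) with f = w(·, 0).
So w(s,τ) = s - τ + 1, and u(s,τ) = exp(τ)w(s,τ).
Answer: u(s, τ) = sexp(τ) - τexp(τ) + exp(τ)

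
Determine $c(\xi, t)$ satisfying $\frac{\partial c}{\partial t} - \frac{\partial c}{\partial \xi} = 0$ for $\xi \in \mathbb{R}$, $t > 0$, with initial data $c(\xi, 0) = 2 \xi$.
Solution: By characteristics ($d\xi/dt = -1$), $c(\xi,t) = f(\xi + t)$ with $f = c( \cdot , 0)$.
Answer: $c(\xi, t) = 2 \xi + 2 t$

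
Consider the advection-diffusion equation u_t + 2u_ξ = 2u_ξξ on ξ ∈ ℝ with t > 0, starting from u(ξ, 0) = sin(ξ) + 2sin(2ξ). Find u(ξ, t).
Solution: Moving frame: η = ξ - 2t, σ = t, u = w(η,σ), so u_t = w_σ - 2w_η and u_ξξ = w_ηη.
Hence u_t + 2u_ξ = w_σ and the PDE becomes the heat equation w_σ = 2w_ηη on η ∈ ℝ.
Initial data: w(η,0) = u(η,0) = sin(η) + 2sin(2η). Each mode sin(nη) decays as exp(-2n²σ) on ℝ, so w(η,σ) = Σ c_n exp(-2n²σ) sin(nη) with c_1=1, c_2=2: w(η,σ) = exp(-2σ)sin(η) + 2exp(-8σ)sin(2η).
Substituting back: u(ξ,t) = w(ξ - 2t, t).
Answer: u(ξ, t) = -exp(-2t)sin(2t - ξ) - 2exp(-8t)sin(4t - 2ξ)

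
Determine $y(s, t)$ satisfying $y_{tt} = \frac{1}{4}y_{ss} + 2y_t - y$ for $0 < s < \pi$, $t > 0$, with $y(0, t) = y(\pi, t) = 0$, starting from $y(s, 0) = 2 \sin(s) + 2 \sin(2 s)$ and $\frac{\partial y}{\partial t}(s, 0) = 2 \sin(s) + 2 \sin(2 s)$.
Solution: Substitute $y = e^{t}u$, i.e. $u = e^{-t}y$.
By the product rule, $y_t = e^{t}(u_t + u)$, $y_{tt} = e^{t}(u_{tt} + 2u_t + u)$, $y_{ss} = e^{t}u_{ss}$.
Substituting into the PDE and dividing by $e^{t}$: $u_{tt} + 2u_t + u = \frac{1}{4}u_{ss} + 2(u_t + u) - u$.
The lower-order terms cancel, leaving the standard wave equation $u_{tt} = \frac{1}{4}u_{ss}$.
Initial data for $u$: $u(s,0) = y(s,0) = 2 \sin(s) + 2 \sin(2 s)$; $u_t(s,0) = y_t(s,0) - y(s,0) = 0$. The boundary conditions carry over: $u(0,t) = u(\pi,t) = 0$.
Solve for $u$:
  Using separation of variables $u = X(s)T(t)$:
  Eigenfunctions: $\sin(ns)$, $n = 1, 2, 3, \ldots$
  General solution: $u(s, t) = \sum [A_n \cos(n t/2) + B_n \sin(n t/2)] \sin(ns)$
  From $u(s,0) = 2 \sin(s) + 2 \sin(2 s)$: $A_1=2, A_2=2$. From $u_t(s,0) = 0$: all $B_n = 0$.
Hence $u(s,t) = 2 \sin(s) \cos(t/2) + 2 \sin(2 s) \cos(t)$.
Transform back: $y(s,t) = e^{t}u(s,t)$.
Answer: $y(s, t) = 2 e^{t} \sin(s) \cos(t/2) + 2 e^{t} \sin(2 s) \cos(t)$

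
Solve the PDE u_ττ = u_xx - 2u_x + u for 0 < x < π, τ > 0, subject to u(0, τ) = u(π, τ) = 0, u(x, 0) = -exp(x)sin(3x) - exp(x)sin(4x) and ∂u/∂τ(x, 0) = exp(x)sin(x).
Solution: Substitute u = exp(x)w.
Then u_x = exp(x)(w_x + w), u_xx = exp(x)(w_xx + 2w_x + w), u_ττ = exp(x)w_ττ; substituting and dividing by exp(x), the lower-order terms cancel: w_ττ = w_xx (standard wave equation).
Data for w: w(x,0) = exp(-x)u(x,0) = -sin(3x) - sin(4x); w_τ(x,0) = exp(-x)u_τ(x,0) = sin(x). The boundary conditions carry over: w(0,τ) = w(π,τ) = 0.
Separating variables: w = Σ [A_n cos(ω_n τ) + B_n sin(ω_n τ)] sin(nx), ω_n = n. From ICs (B_n = velocity coefficient / ω_n): A_3=-1, A_4=-1, B_1=1.
So w(x,τ) = sin(x)sin(τ) - sin(3x)cos(3τ) - sin(4x)cos(4τ), and u(x,τ) = exp(x)w(x,τ).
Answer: u(x, τ) = exp(x)sin(x)sin(τ) - exp(x)sin(3x)cos(3τ) - exp(x)sin(4x)cos(4τ)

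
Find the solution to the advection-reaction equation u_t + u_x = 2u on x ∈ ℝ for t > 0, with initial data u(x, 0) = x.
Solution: Substitute u = exp(2t)w.
Then u_t = exp(2t)(w_t + 2w), u_x = exp(2t)w_x; substituting and dividing by exp(2t), the lower-order terms cancel: w_t + w_x = 0 (standard advection equation).
Data for w: w(x,0) = u(x,0) = x.
By characteristics (dx/dt = 1), w(x,t) = f(x - t) with f = w(·, 0).
So w(x,t) = -t + x, and u(x,t) = exp(2t)w(x,t).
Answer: u(x, t) = -texp(2t) + xexp(2t)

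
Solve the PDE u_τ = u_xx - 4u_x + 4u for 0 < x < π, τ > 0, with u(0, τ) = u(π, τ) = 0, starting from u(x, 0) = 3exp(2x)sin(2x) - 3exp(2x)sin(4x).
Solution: Substitute u = exp(2x)w.
Then u_x = exp(2x)(w_x + 2w), u_xx = exp(2x)(w_xx + 4w_x + 4w), u_τ = exp(2x)w_τ; substituting and dividing by exp(2x), the lower-order terms cancel: w_τ = w_xx (standard heat equation).
Data for w: w(x,0) = exp(-2x)u(x,0) = 3sin(2x) - 3sin(4x). The boundary conditions carry over: w(0,τ) = w(π,τ) = 0.
Separating variables: w = Σ c_n exp(-n²τ) sin(nx). From w(x,0) = 3sin(2x) - 3sin(4x): c_2=3, c_4=-3.
So w(x,τ) = 3exp(-4τ)sin(2x) - 3exp(-16τ)sin(4x), and u(x,τ) = exp(2x)w(x,τ).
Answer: u(x, τ) = 3exp(2x)exp(-4τ)sin(2x) - 3exp(2x)exp(-16τ)sin(4x)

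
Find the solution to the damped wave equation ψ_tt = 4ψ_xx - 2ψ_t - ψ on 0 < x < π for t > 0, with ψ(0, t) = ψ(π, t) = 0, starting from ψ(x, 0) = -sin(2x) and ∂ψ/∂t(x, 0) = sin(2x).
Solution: Substitute ψ = exp(-t)u, i.e. u = exp(t)ψ.
By the product rule, ψ_t = exp(-t)(u_t - u), ψ_tt = exp(-t)(u_tt - 2u_t + u), ψ_xx = exp(-t)u_xx.
Substituting into the PDE and dividing by exp(-t): u_tt - 2u_t + u = 4u_xx - 2(u_t - u) - u.
The lower-order terms cancel, leaving the standard wave equation u_tt = 4u_xx.
Initial data for u: u(x,0) = ψ(x,0) = -sin(2x); u_t(x,0) = ψ_t(x,0) + ψ(x,0) = 0. The boundary conditions carry over: u(0,t) = u(π,t) = 0.
Solve for u:
  Using separation of variables u = X(x)T(t):
  Eigenfunctions: sin(nx), n = 1, 2, 3, ...
  General solution: u(x, t) = Σ [A_n cos(2n t) + B_n sin(2n t)] sin(nx)
  From u(x,0) = -sin(2x): A_2=-1. From u_t(x,0) = 0: all B_n = 0.
Hence u(x,t) = -sin(2x)cos(4t).
Transform back: ψ(x,t) = exp(-t)u(x,t).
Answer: ψ(x, t) = -exp(-t)sin(2x)cos(4t)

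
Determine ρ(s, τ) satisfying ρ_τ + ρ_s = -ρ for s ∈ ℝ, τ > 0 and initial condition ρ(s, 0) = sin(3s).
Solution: Substitute ρ = exp(-τ)u, i.e. u = exp(τ)ρ.
By the product rule, ρ_τ = exp(-τ)(u_τ - u), ρ_s = exp(-τ)u_s.
Substituting into the PDE and dividing by exp(-τ): u_τ - u + u_s = -u.
The lower-order terms cancel, leaving the standard advection equation u_τ + u_s = 0.
Initial data for u: u(s,0) = ρ(s,0) = sin(3s).
Solve for u:
  By method of characteristics (waves move right with speed 1):
  Along characteristics s - τ = const, u is constant, so u(s,τ) = f(s - τ) with f = u(·, 0).
Hence u(s,τ) = sin(3s - 3τ).
Transform back: ρ(s,τ) = exp(-τ)u(s,τ).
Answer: ρ(s, τ) = exp(-τ)sin(3s - 3τ)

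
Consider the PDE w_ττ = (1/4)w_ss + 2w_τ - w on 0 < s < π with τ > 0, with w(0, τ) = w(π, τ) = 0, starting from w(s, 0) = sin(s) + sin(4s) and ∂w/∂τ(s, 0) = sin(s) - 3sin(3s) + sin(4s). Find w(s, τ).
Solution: Substitute w = exp(τ)u.
Then w_τ = exp(τ)(u_τ + u), w_ττ = exp(τ)(u_ττ + 2u_τ + u), w_ss = exp(τ)u_ss; substituting and dividing by exp(τ), the lower-order terms cancel: u_ττ = (1/4)u_ss (standard wave equation).
Data for u: u(s,0) = w(s,0) = sin(s) + sin(4s); u_τ(s,0) = w_τ(s,0) - w(s,0) = -3sin(3s). The boundary conditions carry over: u(0,τ) = u(π,τ) = 0.
Separating variables: u = Σ [A_n cos(ω_n τ) + B_n sin(ω_n τ)] sin(ns), ω_n = n/2. From ICs (B_n = velocity coefficient / ω_n): A_1=1, A_4=1, B_3=-2.
So u(s,τ) = sin(s)cos(τ/2) - 2sin(3s)sin(3τ/2) + sin(4s)cos(2τ), and w(s,τ) = exp(τ)u(s,τ).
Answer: w(s, τ) = exp(τ)sin(s)cos(τ/2) - 2exp(τ)sin(3s)sin(3τ/2) + exp(τ)sin(4s)cos(2τ)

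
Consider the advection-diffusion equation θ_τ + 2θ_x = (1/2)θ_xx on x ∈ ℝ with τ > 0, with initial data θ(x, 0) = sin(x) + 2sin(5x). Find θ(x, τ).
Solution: Moving frame: η = x - 2τ, σ = τ, θ = u(η,σ), so θ_τ = u_σ - 2u_η and θ_xx = u_ηη.
Hence θ_τ + 2θ_x = u_σ and the PDE becomes the heat equation u_σ = (1/2)u_ηη on η ∈ ℝ.
Initial data: u(η,0) = θ(η,0) = sin(η) + 2sin(5η). Each mode sin(nη) decays as exp(-n²σ/2) on ℝ, so u(η,σ) = Σ c_n exp(-n²σ/2) sin(nη) with c_1=1, c_5=2: u(η,σ) = exp(-σ/2)sin(η) + 2exp(-25σ/2)sin(5η).
Substituting back: θ(x,τ) = u(x - 2τ, τ).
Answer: θ(x, τ) = exp(-τ/2)sin(x - 2τ) + 2exp(-25τ/2)sin(5x - 10τ)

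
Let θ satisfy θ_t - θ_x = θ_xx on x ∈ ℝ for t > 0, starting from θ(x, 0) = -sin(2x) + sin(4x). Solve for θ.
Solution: Change to a moving frame: let η = x + t, σ = t and write θ(x,t) = u(η,σ).
By the chain rule θ_t = u_σ + u_η, θ_x = u_η, θ_xx = u_ηη.
Then θ_t - θ_x = u_σ: the advection term cancels and the PDE becomes the heat equation u_σ = u_ηη on η ∈ ℝ.
Initial data: u(η,0) = θ(η,0) = -sin(2η) + sin(4η).
On η ∈ ℝ each mode satisfies (sin(nη))″ = -n² sin(nη), so exp(-n²σ) sin(nη) solves the heat equation; by superposition u(η,σ) = Σ c_n exp(-n²σ) sin(nη).
Reading off the coefficients: c_2=-1, c_4=1, so u(η,σ) = -exp(-4σ)sin(2η) + exp(-16σ)sin(4η).
Substituting back η = x + t, σ = t: θ(x,t) = u(x + t, t).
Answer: θ(x, t) = -exp(-4t)sin(2t + 2x) + exp(-16t)sin(4t + 4x)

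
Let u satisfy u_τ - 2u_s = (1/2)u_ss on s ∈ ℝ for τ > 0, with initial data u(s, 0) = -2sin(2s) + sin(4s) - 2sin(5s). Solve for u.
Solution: Change to a moving frame: let η = s + 2τ, σ = τ and write u(s,τ) = w(η,σ).
By the chain rule u_τ = w_σ + 2w_η, u_s = w_η, u_ss = w_ηη.
Then u_τ - 2u_s = w_σ: the advection term cancels and the PDE becomes the heat equation w_σ = (1/2)w_ηη on η ∈ ℝ.
Initial data: w(η,0) = u(η,0) = -2sin(2η) + sin(4η) - 2sin(5η).
On η ∈ ℝ each mode satisfies (sin(nη))″ = -n² sin(nη), so exp(-n²σ/2) sin(nη) solves the heat equation; by superposition w(η,σ) = Σ c_n exp(-n²σ/2) sin(nη).
Reading off the coefficients: c_2=-2, c_4=1, c_5=-2, so w(η,σ) = -2exp(-2σ)sin(2η) + exp(-8σ)sin(4η) - 2exp(-25σ/2)sin(5η).
Substituting back η = s + 2τ, σ = τ: u(s,τ) = w(s + 2τ, τ).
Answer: u(s, τ) = -2exp(-2τ)sin(2s + 4τ) + exp(-8τ)sin(4s + 8τ) - 2exp(-25τ/2)sin(5s + 10τ)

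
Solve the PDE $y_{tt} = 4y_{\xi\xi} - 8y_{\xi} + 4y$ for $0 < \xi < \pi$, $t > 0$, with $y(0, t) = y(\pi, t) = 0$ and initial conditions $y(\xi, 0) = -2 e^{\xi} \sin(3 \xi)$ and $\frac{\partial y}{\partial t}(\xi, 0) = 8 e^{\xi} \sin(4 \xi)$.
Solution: Substitute $y = e^{\xi}u$.
Then $y_{\xi} = e^{\xi}(u_{\xi} + u)$, $y_{\xi\xi} = e^{\xi}(u_{\xi\xi} + 2u_{\xi} + u)$, $y_{tt} = e^{\xi}u_{tt}$; substituting and dividing by $e^{\xi}$, the lower-order terms cancel: $u_{tt} = 4u_{\xi\xi}$ (standard wave equation).
Data for $u$: $u(\xi,0) = e^{-\xi}y(\xi,0) = -2 \sin(3 \xi)$; $u_t(\xi,0) = e^{-\xi}y_t(\xi,0) = 8 \sin(4 \xi)$. The boundary conditions carry over: $u(0,t) = u(\pi,t) = 0$.
Separating variables: $u = \sum [A_n \cos(\omega_n t) + B_n \sin(\omega_n t)] \sin(n\xi)$, $\omega_n = 2n$. From ICs ($B_n$ = velocity coefficient / $\omega_n$): $A_3=-2, B_4=1$.
So $u(\xi,t) = \sin(8 t) \sin(4 \xi) - 2 \sin(3 \xi) \cos(6 t)$, and $y(\xi,t) = e^{\xi}u(\xi,t)$.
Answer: $y(\xi, t) = -2 e^{\xi} \sin(3 \xi) \cos(6 t) + e^{\xi} \sin(4 \xi) \sin(8 t)$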